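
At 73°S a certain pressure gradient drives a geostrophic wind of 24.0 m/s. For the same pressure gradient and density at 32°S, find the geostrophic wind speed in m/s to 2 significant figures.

With the same pressure gradient and density, V_g ∝ 1/f ∝ 1/sin φ.
V₂ = V₁ · sin φ₁ / sin φ₂ = 24.0 × sin 73° / sin 32°
V₂ = 24.0 × 0.9563/0.5299 = 43 m/s

43 m/s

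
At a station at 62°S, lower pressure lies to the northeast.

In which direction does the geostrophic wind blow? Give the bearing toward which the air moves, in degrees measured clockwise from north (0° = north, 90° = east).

315°

The pressure-gradient force points toward the northeast (bearing 045°).
Geostrophic balance: in the Southern Hemisphere the Coriolis force deflects motion to the left, so the geostrophic wind blows 90° to the left of the pressure-gradient force (low pressure on the right).
Rotating 045° by 90° counterclockwise gives 315° — the wind blows toward the northwest.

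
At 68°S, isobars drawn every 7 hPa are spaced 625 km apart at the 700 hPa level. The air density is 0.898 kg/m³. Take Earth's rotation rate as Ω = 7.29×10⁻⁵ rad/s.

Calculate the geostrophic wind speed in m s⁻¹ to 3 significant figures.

9.23 m s⁻¹

Coriolis parameter at 68°S:
f = 2Ω sin φ = 2 × 7.29×10⁻⁵ × sin 68° = 1.35×10⁻⁴ s⁻¹
Pressure gradient: |∂P/∂n| = 700 Pa / 625000 m = 1.12×10⁻³ Pa/m
Geostrophic balance (pressure-gradient force = Coriolis force):
V_g = (1/(fρ)) |∂P/∂n| = 1.12×10⁻³ / (1.35×10⁻⁴ × 0.898) = 9.23 m/s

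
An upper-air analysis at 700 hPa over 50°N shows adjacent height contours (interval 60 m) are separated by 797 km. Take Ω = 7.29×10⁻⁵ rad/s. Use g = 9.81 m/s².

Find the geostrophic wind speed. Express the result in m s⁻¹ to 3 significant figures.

Coriolis parameter at 50°N:
f = 2Ω sin φ = 2 × 7.29×10⁻⁵ × sin 50° = 1.12×10⁻⁴ s⁻¹
Height gradient: |∂Z/∂n| = 60 m / 797000 m = 7.53×10⁻⁵
On a pressure surface, geostrophic balance gives V_g = (g/f)|∂Z/∂n|:
V_g = 9.81 × 7.53×10⁻⁵ / 1.12×10⁻⁴ = 6.61 m/s

6.61 m s⁻¹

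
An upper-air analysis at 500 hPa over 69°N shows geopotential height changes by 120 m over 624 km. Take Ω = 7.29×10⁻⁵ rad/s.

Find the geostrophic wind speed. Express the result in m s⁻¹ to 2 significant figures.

Coriolis parameter at 69°N:
f = 2Ω sin φ = 2 × 7.29×10⁻⁵ × sin 69° = 1.36×10⁻⁴ s⁻¹
Height gradient: |∂Z/∂n| = 120 m / 624000 m = 1.92×10⁻⁴
On a pressure surface, geostrophic balance gives V_g = (g/f)|∂Z/∂n|:
V_g = 9.81 × 1.92×10⁻⁴ / 1.36×10⁻⁴ = 13.9 m/s

14 m s⁻¹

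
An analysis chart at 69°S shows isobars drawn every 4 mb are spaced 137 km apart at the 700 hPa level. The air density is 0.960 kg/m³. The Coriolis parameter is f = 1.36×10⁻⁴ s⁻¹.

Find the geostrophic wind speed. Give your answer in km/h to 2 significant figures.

81 km/h

Pressure gradient: |∂P/∂n| = 400 Pa / 137000 m = 2.92×10⁻³ Pa/m
Geostrophic balance (pressure-gradient force = Coriolis force):
V_g = (1/(fρ)) |∂P/∂n| = 2.92×10⁻³ / (1.36×10⁻⁴ × 0.960) = 22.4 m/s
Converting: 22.4 m/s × 3.6 = 81 km/h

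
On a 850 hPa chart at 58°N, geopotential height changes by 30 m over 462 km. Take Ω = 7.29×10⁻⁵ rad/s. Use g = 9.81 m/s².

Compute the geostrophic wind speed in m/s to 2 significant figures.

5.2 m/s

Coriolis parameter at 58°N:
f = 2Ω sin φ = 2 × 7.29×10⁻⁵ × sin 58° = 1.24×10⁻⁴ s⁻¹
Height gradient: |∂Z/∂n| = 30 m / 462000 m = 6.49×10⁻⁵
On a pressure surface, geostrophic balance gives V_g = (g/f)|∂Z/∂n|:
V_g = 9.81 × 6.49×10⁻⁵ / 1.24×10⁻⁴ = 5.15 m/s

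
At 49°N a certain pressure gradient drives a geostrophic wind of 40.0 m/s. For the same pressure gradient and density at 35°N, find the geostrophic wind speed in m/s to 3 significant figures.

With the same pressure gradient and density, V_g ∝ 1/f ∝ 1/sin φ.
V₂ = V₁ · sin φ₁ / sin φ₂ = 40.0 × sin 49° / sin 35°
V₂ = 40.0 × 0.7547/0.5736 = 52.6 m/s

52.6 m/s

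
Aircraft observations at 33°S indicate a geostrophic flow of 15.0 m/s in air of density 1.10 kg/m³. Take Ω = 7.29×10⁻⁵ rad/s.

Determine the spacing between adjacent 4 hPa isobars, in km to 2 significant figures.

Coriolis parameter at 33°S:
f = 2Ω sin φ = 2 × 7.29×10⁻⁵ × sin 33° = 7.94×10⁻⁵ s⁻¹
Geostrophic balance rearranged: |∂P/∂n| = f ρ V_g
|∂P/∂n| = 7.94×10⁻⁵ × 1.10 × 15.0 = 1.31×10⁻³ Pa/m
Isobar spacing: Δn = ΔP/|∂P/∂n| = 400 Pa / 1.31×10⁻³ Pa/m = 305288 m ≈ 310 km

310 km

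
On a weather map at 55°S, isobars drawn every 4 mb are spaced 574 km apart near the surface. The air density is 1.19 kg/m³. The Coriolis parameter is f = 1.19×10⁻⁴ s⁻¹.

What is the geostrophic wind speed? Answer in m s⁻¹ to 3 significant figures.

4.92 m s⁻¹

Pressure gradient: |∂P/∂n| = 400 Pa / 574000 m = 6.97×10⁻⁴ Pa/m
Geostrophic balance (pressure-gradient force = Coriolis force):
V_g = (1/(fρ)) |∂P/∂n| = 6.97×10⁻⁴ / (1.19×10⁻⁴ × 1.19) = 4.92 m/s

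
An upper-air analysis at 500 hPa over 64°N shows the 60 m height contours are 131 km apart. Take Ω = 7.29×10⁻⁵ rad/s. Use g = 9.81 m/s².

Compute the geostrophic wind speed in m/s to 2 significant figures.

34 m/s

Coriolis parameter at 64°N:
f = 2Ω sin φ = 2 × 7.29×10⁻⁵ × sin 64° = 1.31×10⁻⁴ s⁻¹
Height gradient: |∂Z/∂n| = 60 m / 131000 m = 4.58×10⁻⁴
On a pressure surface, geostrophic balance gives V_g = (g/f)|∂Z/∂n|:
V_g = 9.81 × 4.58×10⁻⁴ / 1.31×10⁻⁴ = 34.3 m/s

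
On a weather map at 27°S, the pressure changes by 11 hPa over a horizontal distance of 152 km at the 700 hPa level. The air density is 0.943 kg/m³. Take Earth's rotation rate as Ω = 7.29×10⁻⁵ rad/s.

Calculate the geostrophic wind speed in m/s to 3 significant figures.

Coriolis parameter at 27°S:
f = 2Ω sin φ = 2 × 7.29×10⁻⁵ × sin 27° = 6.62×10⁻⁵ s⁻¹
Pressure gradient: |∂P/∂n| = 1100 Pa / 152000 m = 7.24×10⁻³ Pa/m
Geostrophic balance (pressure-gradient force = Coriolis force):
V_g = (1/(fρ)) |∂P/∂n| = 7.24×10⁻³ / (6.62×10⁻⁵ × 0.943) = 116 m/s

116 m/s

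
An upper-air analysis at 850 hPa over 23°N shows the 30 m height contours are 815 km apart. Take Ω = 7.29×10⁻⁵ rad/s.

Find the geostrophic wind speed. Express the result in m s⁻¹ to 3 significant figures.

Coriolis parameter at 23°N:
f = 2Ω sin φ = 2 × 7.29×10⁻⁵ × sin 23° = 5.70×10⁻⁵ s⁻¹
Height gradient: |∂Z/∂n| = 30 m / 815000 m = 3.68×10⁻⁵
On a pressure surface, geostrophic balance gives V_g = (g/f)|∂Z/∂n|:
V_g = 9.81 × 3.68×10⁻⁵ / 5.70×10⁻⁵ = 6.34 m/s

6.34 m s⁻¹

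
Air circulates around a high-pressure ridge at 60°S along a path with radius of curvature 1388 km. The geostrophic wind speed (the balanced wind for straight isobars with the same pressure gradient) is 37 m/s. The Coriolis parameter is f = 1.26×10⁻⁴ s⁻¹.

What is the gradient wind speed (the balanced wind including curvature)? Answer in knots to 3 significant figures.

Around a high, pressure-gradient force acts outward with centrifugal, so Coriolis balances both:
fV = (1/ρ)|∂P/∂n| + V²/R  →  V² − fR·V + fR·V_g = 0
With fR = 1.26×10⁻⁴ × 1388×10³ m = 175 m/s:
V = [fR − √((fR)² − 4 fR V_g)]/2 = [175 − √(175² − 4×175×37)]/2 = 53.2 m/s
Supergeostrophic (V > V_g = 37 m/s), as expected around a high.
Converting: 53.2 m/s × 1.944 = 103 knots

103 knots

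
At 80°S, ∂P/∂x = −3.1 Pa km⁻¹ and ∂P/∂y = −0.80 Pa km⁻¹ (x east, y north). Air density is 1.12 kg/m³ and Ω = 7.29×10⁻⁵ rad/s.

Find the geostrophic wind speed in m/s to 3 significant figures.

19.9 m/s

Coriolis parameter at 80°S:
f = 2Ω sin φ = 2 × 7.29×10⁻⁵ × sin 80° = 1.44×10⁻⁴ s⁻¹
In the Southern Hemisphere f is negative: f = −1.44×10⁻⁴ s⁻¹.
Component geostrophic relations (x east, y north):
u_g = −(1/(fρ)) ∂P/∂y,  v_g = (1/(fρ)) ∂P/∂x
u_g = −(−0.80×10⁻³)/(−1.44×10⁻⁴ × 1.12) = −4.97 m/s;  v_g = (−3.1×10⁻³)/(−1.44×10⁻⁴ × 1.12) = 19.3 m/s
|V_g| = √(u_g² + v_g²) = 19.9 m/s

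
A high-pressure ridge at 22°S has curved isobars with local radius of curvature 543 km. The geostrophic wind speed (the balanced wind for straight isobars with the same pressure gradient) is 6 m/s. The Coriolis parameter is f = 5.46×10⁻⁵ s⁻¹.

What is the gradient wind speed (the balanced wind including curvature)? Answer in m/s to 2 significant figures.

Around a high, pressure-gradient force acts outward with centrifugal, so Coriolis balances both:
fV = (1/ρ)|∂P/∂n| + V²/R  →  V² − fR·V + fR·V_g = 0
With fR = 5.46×10⁻⁵ × 543×10³ m = 29.6 m/s:
V = [fR − √((fR)² − 4 fR V_g)]/2 = [29.6 − √(29.6² − 4×29.6×6)]/2 = 8.35 m/s
Supergeostrophic (V > V_g = 6 m/s), as expected around a high.

8.4 m/s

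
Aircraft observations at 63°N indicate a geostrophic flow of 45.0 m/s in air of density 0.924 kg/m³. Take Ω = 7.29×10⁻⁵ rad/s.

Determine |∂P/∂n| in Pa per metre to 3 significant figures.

Coriolis parameter at 63°N:
f = 2Ω sin φ = 2 × 7.29×10⁻⁵ × sin 63° = 1.30×10⁻⁴ s⁻¹
Geostrophic balance rearranged: |∂P/∂n| = f ρ V_g
|∂P/∂n| = 1.30×10⁻⁴ × 0.924 × 45.0 = 5.40×10⁻³ Pa/m

5.40×10⁻³ Pa/m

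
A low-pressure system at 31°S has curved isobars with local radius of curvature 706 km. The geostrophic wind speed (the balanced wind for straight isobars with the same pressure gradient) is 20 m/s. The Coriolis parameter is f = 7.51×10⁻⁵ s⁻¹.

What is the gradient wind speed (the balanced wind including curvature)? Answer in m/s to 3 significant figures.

Around a low, centrifugal force acts outward with Coriolis, so pressure-gradient force balances both:
(1/ρ)|∂P/∂n| = fV + V²/R  →  V² + fR·V − fR·V_g = 0
With fR = 7.51×10⁻⁵ × 706×10³ m = 53.0 m/s:
V = [−fR + √((fR)² + 4 fR V_g)]/2 = [−53.0 + √(53.0² + 4×53.0×20)]/2 = 15.5 m/s
Subgeostrophic (V < V_g = 20 m/s), as expected around a low.

15.5 m/s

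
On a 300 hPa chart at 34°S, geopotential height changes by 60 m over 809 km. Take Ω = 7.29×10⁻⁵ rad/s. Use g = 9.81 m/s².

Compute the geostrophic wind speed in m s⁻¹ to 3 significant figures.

Coriolis parameter at 34°S:
f = 2Ω sin φ = 2 × 7.29×10⁻⁵ × sin 34° = 8.15×10⁻⁵ s⁻¹
Height gradient: |∂Z/∂n| = 60 m / 809000 m = 7.42×10⁻⁵
On a pressure surface, geostrophic balance gives V_g = (g/f)|∂Z/∂n|:
V_g = 9.81 × 7.42×10⁻⁵ / 8.15×10⁻⁵ = 8.92 m/s

8.92 m s⁻¹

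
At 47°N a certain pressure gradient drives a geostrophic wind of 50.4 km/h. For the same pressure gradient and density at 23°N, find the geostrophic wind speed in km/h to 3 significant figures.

94.3 km/h

With the same pressure gradient and density, V_g ∝ 1/f ∝ 1/sin φ.
V₂ = V₁ · sin φ₁ / sin φ₂ = 50.4 × sin 47° / sin 23°
V₂ = 50.4 × 0.7314/0.3907 = 94.3 km/h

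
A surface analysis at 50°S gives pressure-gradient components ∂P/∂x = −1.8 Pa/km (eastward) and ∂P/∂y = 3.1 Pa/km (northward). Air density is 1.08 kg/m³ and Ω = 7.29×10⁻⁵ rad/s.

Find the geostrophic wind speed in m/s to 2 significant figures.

30 m/s

Coriolis parameter at 50°S:
f = 2Ω sin φ = 2 × 7.29×10⁻⁵ × sin 50° = 1.12×10⁻⁴ s⁻¹
In the Southern Hemisphere f is negative: f = −1.12×10⁻⁴ s⁻¹.
Component geostrophic relations (x east, y north):
u_g = −(1/(fρ)) ∂P/∂y,  v_g = (1/(fρ)) ∂P/∂x
u_g = −(3.1×10⁻³)/(−1.12×10⁻⁴ × 1.08) = 25.7 m/s;  v_g = (−1.8×10⁻³)/(−1.12×10⁻⁴ × 1.08) = 14.9 m/s
|V_g| = √(u_g² + v_g²) = 29.7 m/s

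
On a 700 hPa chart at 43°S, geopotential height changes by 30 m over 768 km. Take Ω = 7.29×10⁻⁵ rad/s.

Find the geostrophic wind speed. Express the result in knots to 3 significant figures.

7.49 knots

Coriolis parameter at 43°S:
f = 2Ω sin φ = 2 × 7.29×10⁻⁵ × sin 43° = 9.94×10⁻⁵ s⁻¹
Height gradient: |∂Z/∂n| = 30 m / 768000 m = 3.91×10⁻⁵
On a pressure surface, geostrophic balance gives V_g = (g/f)|∂Z/∂n|:
V_g = 9.81 × 3.91×10⁻⁵ / 9.94×10⁻⁵ = 3.85 m/s
Converting: 3.85 m/s × 1.944 = 7.49 knots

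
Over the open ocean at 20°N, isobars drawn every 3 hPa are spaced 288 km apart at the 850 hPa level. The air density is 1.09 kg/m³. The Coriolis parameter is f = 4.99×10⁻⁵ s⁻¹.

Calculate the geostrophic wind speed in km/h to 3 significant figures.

Pressure gradient: |∂P/∂n| = 300 Pa / 288000 m = 1.04×10⁻³ Pa/m
Geostrophic balance (pressure-gradient force = Coriolis force):
V_g = (1/(fρ)) |∂P/∂n| = 1.04×10⁻³ / (4.99×10⁻⁵ × 1.09) = 19.2 m/s
Converting: 19.2 m/s × 3.6 = 68.9 km/h

68.9 km/h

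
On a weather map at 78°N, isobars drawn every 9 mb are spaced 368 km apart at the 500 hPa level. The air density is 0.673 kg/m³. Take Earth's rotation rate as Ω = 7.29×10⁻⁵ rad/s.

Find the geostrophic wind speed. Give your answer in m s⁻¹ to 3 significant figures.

25.5 m s⁻¹

Coriolis parameter at 78°N:
f = 2Ω sin φ = 2 × 7.29×10⁻⁵ × sin 78° = 1.43×10⁻⁴ s⁻¹
Pressure gradient: |∂P/∂n| = 900 Pa / 368000 m = 2.45×10⁻³ Pa/m
Geostrophic balance (pressure-gradient force = Coriolis force):
V_g = (1/(fρ)) |∂P/∂n| = 2.45×10⁻³ / (1.43×10⁻⁴ × 0.673) = 25.5 m/s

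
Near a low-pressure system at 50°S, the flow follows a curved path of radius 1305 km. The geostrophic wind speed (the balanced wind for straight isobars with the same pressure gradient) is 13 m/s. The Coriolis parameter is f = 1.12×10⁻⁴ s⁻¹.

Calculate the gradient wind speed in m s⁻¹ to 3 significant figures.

Around a low, centrifugal force acts outward with Coriolis, so pressure-gradient force balances both:
(1/ρ)|∂P/∂n| = fV + V²/R  →  V² + fR·V − fR·V_g = 0
With fR = 1.12×10⁻⁴ × 1305×10³ m = 146 m/s:
V = [−fR + √((fR)² + 4 fR V_g)]/2 = [−146 + √(146² + 4×146×13)]/2 = 12 m/s
Subgeostrophic (V < V_g = 13 m/s), as expected around a low.

12.0 m s⁻¹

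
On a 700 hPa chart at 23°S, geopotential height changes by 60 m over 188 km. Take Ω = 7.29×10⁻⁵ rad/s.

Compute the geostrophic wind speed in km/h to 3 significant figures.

Coriolis parameter at 23°S:
f = 2Ω sin φ = 2 × 7.29×10⁻⁵ × sin 23° = 5.70×10⁻⁵ s⁻¹
Height gradient: |∂Z/∂n| = 60 m / 188000 m = 3.19×10⁻⁴
On a pressure surface, geostrophic balance gives V_g = (g/f)|∂Z/∂n|:
V_g = 9.81 × 3.19×10⁻⁴ / 5.70×10⁻⁵ = 55.0 m/s
Converting: 55.0 m/s × 3.6 = 198 km/h

198 km/h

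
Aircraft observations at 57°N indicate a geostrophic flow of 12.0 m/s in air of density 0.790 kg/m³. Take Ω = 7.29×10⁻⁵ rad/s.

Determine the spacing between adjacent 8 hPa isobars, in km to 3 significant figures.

690 km

Coriolis parameter at 57°N:
f = 2Ω sin φ = 2 × 7.29×10⁻⁵ × sin 57° = 1.22×10⁻⁴ s⁻¹
Geostrophic balance rearranged: |∂P/∂n| = f ρ V_g
|∂P/∂n| = 1.22×10⁻⁴ × 0.790 × 12.0 = 1.16×10⁻³ Pa/m
Isobar spacing: Δn = ΔP/|∂P/∂n| = 800 Pa / 1.16×10⁻³ Pa/m = 690133 m ≈ 690 km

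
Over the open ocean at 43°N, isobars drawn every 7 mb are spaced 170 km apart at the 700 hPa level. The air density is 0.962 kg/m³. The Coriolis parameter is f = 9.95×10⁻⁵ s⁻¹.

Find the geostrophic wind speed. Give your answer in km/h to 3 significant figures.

155 km/h

Pressure gradient: |∂P/∂n| = 700 Pa / 170000 m = 4.12×10⁻³ Pa/m
Geostrophic balance (pressure-gradient force = Coriolis force):
V_g = (1/(fρ)) |∂P/∂n| = 4.12×10⁻³ / (9.95×10⁻⁵ × 0.962) = 43.0 m/s
Converting: 43.0 m/s × 3.6 = 155 km/h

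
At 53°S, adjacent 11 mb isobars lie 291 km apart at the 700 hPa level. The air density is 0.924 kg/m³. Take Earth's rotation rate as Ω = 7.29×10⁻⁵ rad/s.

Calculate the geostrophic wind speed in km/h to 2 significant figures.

130 km/h

Coriolis parameter at 53°S:
f = 2Ω sin φ = 2 × 7.29×10⁻⁵ × sin 53° = 1.16×10⁻⁴ s⁻¹
Pressure gradient: |∂P/∂n| = 1100 Pa / 291000 m = 3.78×10⁻³ Pa/m
Geostrophic balance (pressure-gradient force = Coriolis force):
V_g = (1/(fρ)) |∂P/∂n| = 3.78×10⁻³ / (1.16×10⁻⁴ × 0.924) = 35.1 m/s
Converting: 35.1 m/s × 3.6 = 130 km/h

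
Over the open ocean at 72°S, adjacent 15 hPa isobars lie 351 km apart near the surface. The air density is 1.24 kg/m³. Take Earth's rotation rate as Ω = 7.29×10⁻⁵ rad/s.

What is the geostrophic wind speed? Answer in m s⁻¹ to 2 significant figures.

25 m s⁻¹

Coriolis parameter at 72°S:
f = 2Ω sin φ = 2 × 7.29×10⁻⁵ × sin 72° = 1.39×10⁻⁴ s⁻¹
Pressure gradient: |∂P/∂n| = 1500 Pa / 351000 m = 4.27×10⁻³ Pa/m
Geostrophic balance (pressure-gradient force = Coriolis force):
V_g = (1/(fρ)) |∂P/∂n| = 4.27×10⁻³ / (1.39×10⁻⁴ × 1.24) = 24.9 m/s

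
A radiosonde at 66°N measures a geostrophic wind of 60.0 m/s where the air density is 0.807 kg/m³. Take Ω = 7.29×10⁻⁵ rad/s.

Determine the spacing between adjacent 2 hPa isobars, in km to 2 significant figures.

Coriolis parameter at 66°N:
f = 2Ω sin φ = 2 × 7.29×10⁻⁵ × sin 66° = 1.33×10⁻⁴ s⁻¹
Geostrophic balance rearranged: |∂P/∂n| = f ρ V_g
|∂P/∂n| = 1.33×10⁻⁴ × 0.807 × 60.0 = 6.45×10⁻³ Pa/m
Isobar spacing: Δn = ΔP/|∂P/∂n| = 200 Pa / 6.45×10⁻³ Pa/m = 31011 m ≈ 31 km

31 km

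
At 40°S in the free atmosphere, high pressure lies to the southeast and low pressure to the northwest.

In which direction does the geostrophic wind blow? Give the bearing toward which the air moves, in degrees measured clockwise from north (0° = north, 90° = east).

The pressure-gradient force points toward the northwest (bearing 315°).
Geostrophic balance: in the Southern Hemisphere the Coriolis force deflects motion to the left, so the geostrophic wind blows 90° to the left of the pressure-gradient force (low pressure on the right).
Rotating 315° by 90° counterclockwise gives 225° — the wind blows toward the southwest.

225°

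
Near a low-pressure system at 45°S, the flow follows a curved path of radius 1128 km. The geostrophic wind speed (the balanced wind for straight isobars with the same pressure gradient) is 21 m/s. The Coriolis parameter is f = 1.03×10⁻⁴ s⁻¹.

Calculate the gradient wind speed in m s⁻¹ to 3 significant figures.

Around a low, centrifugal force acts outward with Coriolis, so pressure-gradient force balances both:
(1/ρ)|∂P/∂n| = fV + V²/R  →  V² + fR·V − fR·V_g = 0
With fR = 1.03×10⁻⁴ × 1128×10³ m = 116 m/s:
V = [−fR + √((fR)² + 4 fR V_g)]/2 = [−116 + √(116² + 4×116×21)]/2 = 18.2 m/s
Subgeostrophic (V < V_g = 21 m/s), as expected around a low.

18.2 m s⁻¹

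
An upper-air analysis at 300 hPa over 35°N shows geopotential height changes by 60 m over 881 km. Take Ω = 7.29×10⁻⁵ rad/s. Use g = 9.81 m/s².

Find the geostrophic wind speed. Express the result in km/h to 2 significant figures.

Coriolis parameter at 35°N:
f = 2Ω sin φ = 2 × 7.29×10⁻⁵ × sin 35° = 8.36×10⁻⁵ s⁻¹
Height gradient: |∂Z/∂n| = 60 m / 881000 m = 6.81×10⁻⁵
On a pressure surface, geostrophic balance gives V_g = (g/f)|∂Z/∂n|:
V_g = 9.81 × 6.81×10⁻⁵ / 8.36×10⁻⁵ = 7.99 m/s
Converting: 7.99 m/s × 3.6 = 29 km/h

29 km/h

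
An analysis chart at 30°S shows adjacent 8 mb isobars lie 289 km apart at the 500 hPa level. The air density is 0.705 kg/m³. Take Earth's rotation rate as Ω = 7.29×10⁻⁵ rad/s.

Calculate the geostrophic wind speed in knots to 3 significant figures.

105 knots

Coriolis parameter at 30°S:
f = 2Ω sin φ = 2 × 7.29×10⁻⁵ × sin 30° = 7.29×10⁻⁵ s⁻¹
Pressure gradient: |∂P/∂n| = 800 Pa / 289000 m = 2.77×10⁻³ Pa/m
Geostrophic balance (pressure-gradient force = Coriolis force):
V_g = (1/(fρ)) |∂P/∂n| = 2.77×10⁻³ / (7.29×10⁻⁵ × 0.705) = 53.9 m/s
Converting: 53.9 m/s × 1.944 = 105 knots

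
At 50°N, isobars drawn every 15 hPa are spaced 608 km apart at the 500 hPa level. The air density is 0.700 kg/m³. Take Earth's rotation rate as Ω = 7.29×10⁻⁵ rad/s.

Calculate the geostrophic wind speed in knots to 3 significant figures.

Coriolis parameter at 50°N:
f = 2Ω sin φ = 2 × 7.29×10⁻⁵ × sin 50° = 1.12×10⁻⁴ s⁻¹
Pressure gradient: |∂P/∂n| = 1500 Pa / 608000 m = 2.47×10⁻³ Pa/m
Geostrophic balance (pressure-gradient force = Coriolis force):
V_g = (1/(fρ)) |∂P/∂n| = 2.47×10⁻³ / (1.12×10⁻⁴ × 0.700) = 31.6 m/s
Converting: 31.6 m/s × 1.944 = 61.3 knots

61.3 knots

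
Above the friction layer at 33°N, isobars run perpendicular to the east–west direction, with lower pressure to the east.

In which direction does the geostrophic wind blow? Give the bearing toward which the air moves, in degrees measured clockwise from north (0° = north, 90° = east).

The pressure-gradient force points toward the east (bearing 090°).
Geostrophic balance: in the Northern Hemisphere the Coriolis force deflects motion to the right, so the geostrophic wind blows 90° to the right of the pressure-gradient force (low pressure on the left).
Rotating 090° by 90° clockwise gives 180° — the wind blows toward the south.

180°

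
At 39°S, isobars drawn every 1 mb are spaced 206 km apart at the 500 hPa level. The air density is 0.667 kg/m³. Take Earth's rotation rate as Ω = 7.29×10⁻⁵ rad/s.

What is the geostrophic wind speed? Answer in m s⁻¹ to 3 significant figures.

Coriolis parameter at 39°S:
f = 2Ω sin φ = 2 × 7.29×10⁻⁵ × sin 39° = 9.18×10⁻⁵ s⁻¹
Pressure gradient: |∂P/∂n| = 100 Pa / 206000 m = 4.85×10⁻⁴ Pa/m
Geostrophic balance (pressure-gradient force = Coriolis force):
V_g = (1/(fρ)) |∂P/∂n| = 4.85×10⁻⁴ / (9.18×10⁻⁵ × 0.667) = 7.93 m/s

7.93 m s⁻¹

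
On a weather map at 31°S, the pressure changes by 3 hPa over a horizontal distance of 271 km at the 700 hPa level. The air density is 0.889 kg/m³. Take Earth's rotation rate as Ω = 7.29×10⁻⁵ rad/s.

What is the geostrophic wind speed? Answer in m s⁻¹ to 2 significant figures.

Coriolis parameter at 31°S:
f = 2Ω sin φ = 2 × 7.29×10⁻⁵ × sin 31° = 7.51×10⁻⁵ s⁻¹
Pressure gradient: |∂P/∂n| = 300 Pa / 271000 m = 1.11×10⁻³ Pa/m
Geostrophic balance (pressure-gradient force = Coriolis force):
V_g = (1/(fρ)) |∂P/∂n| = 1.11×10⁻³ / (7.51×10⁻⁵ × 0.889) = 16.6 m/s

17 m s⁻¹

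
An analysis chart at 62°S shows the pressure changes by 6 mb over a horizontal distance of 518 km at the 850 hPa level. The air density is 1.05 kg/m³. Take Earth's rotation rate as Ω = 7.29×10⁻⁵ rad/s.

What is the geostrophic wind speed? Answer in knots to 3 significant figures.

16.7 knots

Coriolis parameter at 62°S:
f = 2Ω sin φ = 2 × 7.29×10⁻⁵ × sin 62° = 1.29×10⁻⁴ s⁻¹
Pressure gradient: |∂P/∂n| = 600 Pa / 518000 m = 1.16×10⁻³ Pa/m
Geostrophic balance (pressure-gradient force = Coriolis force):
V_g = (1/(fρ)) |∂P/∂n| = 1.16×10⁻³ / (1.29×10⁻⁴ × 1.05) = 8.57 m/s
Converting: 8.57 m/s × 1.944 = 16.7 knots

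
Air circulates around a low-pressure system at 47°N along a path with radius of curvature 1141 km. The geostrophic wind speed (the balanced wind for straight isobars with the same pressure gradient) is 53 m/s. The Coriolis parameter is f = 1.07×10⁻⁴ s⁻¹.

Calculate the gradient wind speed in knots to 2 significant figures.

Around a low, centrifugal force acts outward with Coriolis, so pressure-gradient force balances both:
(1/ρ)|∂P/∂n| = fV + V²/R  →  V² + fR·V − fR·V_g = 0
With fR = 1.07×10⁻⁴ × 1141×10³ m = 122 m/s:
V = [−fR + √((fR)² + 4 fR V_g)]/2 = [−122 + √(122² + 4×122×53)]/2 = 39.9 m/s
Subgeostrophic (V < V_g = 53 m/s), as expected around a low.
Converting: 39.9 m/s × 1.944 = 78 knots

78 knots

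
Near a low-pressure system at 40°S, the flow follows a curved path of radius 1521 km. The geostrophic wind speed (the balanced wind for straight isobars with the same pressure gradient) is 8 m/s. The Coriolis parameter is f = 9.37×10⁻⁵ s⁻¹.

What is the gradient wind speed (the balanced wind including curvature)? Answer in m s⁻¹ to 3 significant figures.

7.60 m s⁻¹

Around a low, centrifugal force acts outward with Coriolis, so pressure-gradient force balances both:
(1/ρ)|∂P/∂n| = fV + V²/R  →  V² + fR·V − fR·V_g = 0
With fR = 9.37×10⁻⁵ × 1521×10³ m = 143 m/s:
V = [−fR + √((fR)² + 4 fR V_g)]/2 = [−143 + √(143² + 4×143×8)]/2 = 7.6 m/s
Subgeostrophic (V < V_g = 8 m/s), as expected around a low.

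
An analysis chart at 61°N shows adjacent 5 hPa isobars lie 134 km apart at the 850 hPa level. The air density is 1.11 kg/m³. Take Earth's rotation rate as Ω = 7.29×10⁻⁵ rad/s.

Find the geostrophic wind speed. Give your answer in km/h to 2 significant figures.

95 km/h

Coriolis parameter at 61°N:
f = 2Ω sin φ = 2 × 7.29×10⁻⁵ × sin 61° = 1.28×10⁻⁴ s⁻¹
Pressure gradient: |∂P/∂n| = 500 Pa / 134000 m = 3.73×10⁻³ Pa/m
Geostrophic balance (pressure-gradient force = Coriolis force):
V_g = (1/(fρ)) |∂P/∂n| = 3.73×10⁻³ / (1.28×10⁻⁴ × 1.11) = 26.4 m/s
Converting: 26.4 m/s × 3.6 = 95 km/h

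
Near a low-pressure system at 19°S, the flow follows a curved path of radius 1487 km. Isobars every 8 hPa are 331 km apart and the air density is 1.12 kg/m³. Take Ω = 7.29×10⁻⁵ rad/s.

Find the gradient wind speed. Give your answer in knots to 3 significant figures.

Coriolis parameter at 19°S:
f = 2Ω sin φ = 2 × 7.29×10⁻⁵ × sin 19° = 4.75×10⁻⁵ s⁻¹
Pressure gradient: |∂P/∂n| = 800 Pa / 331000 m = 2.42×10⁻³ Pa/m
Geostrophic speed: V_g = |∂P/∂n|/(fρ) = 2.42×10⁻³/(4.75×10⁻⁵ × 1.12) = 45.5 m/s
Around a low, centrifugal force acts outward with Coriolis, so pressure-gradient force balances both:
(1/ρ)|∂P/∂n| = fV + V²/R  →  V² + fR·V − fR·V_g = 0
With fR = 4.75×10⁻⁵ × 1487×10³ m = 70.6 m/s:
V = [−fR + √((fR)² + 4 fR V_g)]/2 = [−70.6 + √(70.6² + 4×70.6×45.5)]/2 = 31.4 m/s
Subgeostrophic (V < V_g = 45.5 m/s), as expected around a low.
Converting: 31.4 m/s × 1.944 = 61.1 knots

61.1 knots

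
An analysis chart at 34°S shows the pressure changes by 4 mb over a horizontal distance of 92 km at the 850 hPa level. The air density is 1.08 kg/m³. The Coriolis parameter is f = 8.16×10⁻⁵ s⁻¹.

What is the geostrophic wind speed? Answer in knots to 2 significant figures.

Pressure gradient: |∂P/∂n| = 400 Pa / 92000 m = 4.35×10⁻³ Pa/m
Geostrophic balance (pressure-gradient force = Coriolis force):
V_g = (1/(fρ)) |∂P/∂n| = 4.35×10⁻³ / (8.16×10⁻⁵ × 1.08) = 49.3 m/s
Converting: 49.3 m/s × 1.944 = 96 knots

96 knots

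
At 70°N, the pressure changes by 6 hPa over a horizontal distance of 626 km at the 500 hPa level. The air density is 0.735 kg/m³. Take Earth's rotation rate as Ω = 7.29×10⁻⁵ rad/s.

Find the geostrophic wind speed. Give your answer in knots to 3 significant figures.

Coriolis parameter at 70°N:
f = 2Ω sin φ = 2 × 7.29×10⁻⁵ × sin 70° = 1.37×10⁻⁴ s⁻¹
Pressure gradient: |∂P/∂n| = 600 Pa / 626000 m = 9.58×10⁻⁴ Pa/m
Geostrophic balance (pressure-gradient force = Coriolis force):
V_g = (1/(fρ)) |∂P/∂n| = 9.58×10⁻⁴ / (1.37×10⁻⁴ × 0.735) = 9.52 m/s
Converting: 9.52 m/s × 1.944 = 18.5 knots

18.5 knots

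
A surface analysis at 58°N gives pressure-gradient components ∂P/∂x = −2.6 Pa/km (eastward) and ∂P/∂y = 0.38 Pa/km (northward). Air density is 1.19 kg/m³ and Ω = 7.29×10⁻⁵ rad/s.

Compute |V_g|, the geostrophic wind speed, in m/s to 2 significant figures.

Coriolis parameter at 58°N:
f = 2Ω sin φ = 2 × 7.29×10⁻⁵ × sin 58° = 1.24×10⁻⁴ s⁻¹
Component geostrophic relations (x east, y north):
u_g = −(1/(fρ)) ∂P/∂y,  v_g = (1/(fρ)) ∂P/∂x
u_g = −(0.38×10⁻³)/(1.24×10⁻⁴ × 1.19) = −2.58 m/s;  v_g = (−2.6×10⁻³)/(1.24×10⁻⁴ × 1.19) = −17.7 m/s
|V_g| = √(u_g² + v_g²) = 17.9 m/s

18 m/s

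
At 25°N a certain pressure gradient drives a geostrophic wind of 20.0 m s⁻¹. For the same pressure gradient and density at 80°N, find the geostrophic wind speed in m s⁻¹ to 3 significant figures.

8.58 m s⁻¹

With the same pressure gradient and density, V_g ∝ 1/f ∝ 1/sin φ.
V₂ = V₁ · sin φ₁ / sin φ₂ = 20.0 × sin 25° / sin 80°
V₂ = 20.0 × 0.4226/0.9848 = 8.58 m s⁻¹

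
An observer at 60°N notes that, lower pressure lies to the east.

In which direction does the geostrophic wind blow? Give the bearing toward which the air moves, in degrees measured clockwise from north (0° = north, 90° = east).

The pressure-gradient force points toward the east (bearing 090°).
Geostrophic balance: in the Northern Hemisphere the Coriolis force deflects motion to the right, so the geostrophic wind blows 90° to the right of the pressure-gradient force (low pressure on the left).
Rotating 090° by 90° clockwise gives 180° — the wind blows toward the south.

180°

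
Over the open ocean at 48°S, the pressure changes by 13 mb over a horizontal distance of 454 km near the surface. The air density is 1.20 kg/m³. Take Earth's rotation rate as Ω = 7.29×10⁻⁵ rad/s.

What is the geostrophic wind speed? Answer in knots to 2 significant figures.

Coriolis parameter at 48°S:
f = 2Ω sin φ = 2 × 7.29×10⁻⁵ × sin 48° = 1.08×10⁻⁴ s⁻¹
Pressure gradient: |∂P/∂n| = 1300 Pa / 454000 m = 2.86×10⁻³ Pa/m
Geostrophic balance (pressure-gradient force = Coriolis force):
V_g = (1/(fρ)) |∂P/∂n| = 2.86×10⁻³ / (1.08×10⁻⁴ × 1.20) = 22.0 m/s
Converting: 22.0 m/s × 1.944 = 43 knots

43 knots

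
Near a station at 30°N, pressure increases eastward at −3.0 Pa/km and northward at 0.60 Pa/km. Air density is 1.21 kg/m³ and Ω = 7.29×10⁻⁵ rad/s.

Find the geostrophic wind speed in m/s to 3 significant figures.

34.7 m/s

Coriolis parameter at 30°N:
f = 2Ω sin φ = 2 × 7.29×10⁻⁵ × sin 30° = 7.29×10⁻⁵ s⁻¹
Component geostrophic relations (x east, y north):
u_g = −(1/(fρ)) ∂P/∂y,  v_g = (1/(fρ)) ∂P/∂x
u_g = −(0.60×10⁻³)/(7.29×10⁻⁵ × 1.21) = −6.80 m/s;  v_g = (−3.0×10⁻³)/(7.29×10⁻⁵ × 1.21) = −34.0 m/s
|V_g| = √(u_g² + v_g²) = 34.7 m/s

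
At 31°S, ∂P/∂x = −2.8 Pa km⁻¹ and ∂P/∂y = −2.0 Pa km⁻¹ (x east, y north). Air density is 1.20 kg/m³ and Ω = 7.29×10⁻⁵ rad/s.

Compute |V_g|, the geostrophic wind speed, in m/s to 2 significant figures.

Coriolis parameter at 31°S:
f = 2Ω sin φ = 2 × 7.29×10⁻⁵ × sin 31° = 7.51×10⁻⁵ s⁻¹
In the Southern Hemisphere f is negative: f = −7.51×10⁻⁵ s⁻¹.
Component geostrophic relations (x east, y north):
u_g = −(1/(fρ)) ∂P/∂y,  v_g = (1/(fρ)) ∂P/∂x
u_g = −(−2.0×10⁻³)/(−7.51×10⁻⁵ × 1.20) = −22.2 m/s;  v_g = (−2.8×10⁻³)/(−7.51×10⁻⁵ × 1.20) = 31.1 m/s
|V_g| = √(u_g² + v_g²) = 38.2 m/s

38 m/s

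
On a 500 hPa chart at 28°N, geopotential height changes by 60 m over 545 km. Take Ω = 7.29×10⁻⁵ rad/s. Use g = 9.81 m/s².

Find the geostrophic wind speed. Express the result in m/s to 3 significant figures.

15.8 m/s

Coriolis parameter at 28°N:
f = 2Ω sin φ = 2 × 7.29×10⁻⁵ × sin 28° = 6.84×10⁻⁵ s⁻¹
Height gradient: |∂Z/∂n| = 60 m / 545000 m = 1.10×10⁻⁴
On a pressure surface, geostrophic balance gives V_g = (g/f)|∂Z/∂n|:
V_g = 9.81 × 1.10×10⁻⁴ / 6.84×10⁻⁵ = 15.8 m/s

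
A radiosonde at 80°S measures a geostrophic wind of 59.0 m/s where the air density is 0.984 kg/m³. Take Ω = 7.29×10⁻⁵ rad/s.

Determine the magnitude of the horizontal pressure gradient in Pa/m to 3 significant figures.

8.34×10⁻³ Pa/m

Coriolis parameter at 80°S:
f = 2Ω sin φ = 2 × 7.29×10⁻⁵ × sin 80° = 1.44×10⁻⁴ s⁻¹
Geostrophic balance rearranged: |∂P/∂n| = f ρ V_g
|∂P/∂n| = 1.44×10⁻⁴ × 0.984 × 59.0 = 8.34×10⁻³ Pa/m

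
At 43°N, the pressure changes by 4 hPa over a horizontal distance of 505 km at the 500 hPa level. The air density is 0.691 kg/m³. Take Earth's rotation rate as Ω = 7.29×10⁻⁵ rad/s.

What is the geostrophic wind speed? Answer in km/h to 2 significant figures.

42 km/h

Coriolis parameter at 43°N:
f = 2Ω sin φ = 2 × 7.29×10⁻⁵ × sin 43° = 9.94×10⁻⁵ s⁻¹
Pressure gradient: |∂P/∂n| = 400 Pa / 505000 m = 7.92×10⁻⁴ Pa/m
Geostrophic balance (pressure-gradient force = Coriolis force):
V_g = (1/(fρ)) |∂P/∂n| = 7.92×10⁻⁴ / (9.94×10⁻⁵ × 0.691) = 11.5 m/s
Converting: 11.5 m/s × 3.6 = 42 km/h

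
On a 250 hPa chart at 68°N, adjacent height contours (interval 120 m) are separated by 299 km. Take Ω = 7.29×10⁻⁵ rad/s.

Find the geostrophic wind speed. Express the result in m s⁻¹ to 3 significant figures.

Coriolis parameter at 68°N:
f = 2Ω sin φ = 2 × 7.29×10⁻⁵ × sin 68° = 1.35×10⁻⁴ s⁻¹
Height gradient: |∂Z/∂n| = 120 m / 299000 m = 4.01×10⁻⁴
On a pressure surface, geostrophic balance gives V_g = (g/f)|∂Z/∂n|:
V_g = 9.81 × 4.01×10⁻⁴ / 1.35×10⁻⁴ = 29.1 m/s

29.1 m s⁻¹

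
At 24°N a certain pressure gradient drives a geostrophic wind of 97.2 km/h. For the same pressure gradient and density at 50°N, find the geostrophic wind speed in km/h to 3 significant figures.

With the same pressure gradient and density, V_g ∝ 1/f ∝ 1/sin φ.
V₂ = V₁ · sin φ₁ / sin φ₂ = 97.2 × sin 24° / sin 50°
V₂ = 97.2 × 0.4067/0.7660 = 51.6 km/h

51.6 km/h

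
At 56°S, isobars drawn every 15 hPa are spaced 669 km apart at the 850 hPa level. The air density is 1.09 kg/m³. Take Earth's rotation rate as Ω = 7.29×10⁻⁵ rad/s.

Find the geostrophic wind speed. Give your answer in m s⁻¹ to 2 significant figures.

Coriolis parameter at 56°S:
f = 2Ω sin φ = 2 × 7.29×10⁻⁵ × sin 56° = 1.21×10⁻⁴ s⁻¹
Pressure gradient: |∂P/∂n| = 1500 Pa / 669000 m = 2.24×10⁻³ Pa/m
Geostrophic balance (pressure-gradient force = Coriolis force):
V_g = (1/(fρ)) |∂P/∂n| = 2.24×10⁻³ / (1.21×10⁻⁴ × 1.09) = 17.0 m/s

17 m s⁻¹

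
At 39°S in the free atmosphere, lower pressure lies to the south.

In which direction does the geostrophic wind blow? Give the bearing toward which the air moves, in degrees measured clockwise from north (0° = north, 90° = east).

090°

The pressure-gradient force points toward the south (bearing 180°).
Geostrophic balance: in the Southern Hemisphere the Coriolis force deflects motion to the left, so the geostrophic wind blows 90° to the left of the pressure-gradient force (low pressure on the right).
Rotating 180° by 90° counterclockwise gives 090° — the wind blows toward the east.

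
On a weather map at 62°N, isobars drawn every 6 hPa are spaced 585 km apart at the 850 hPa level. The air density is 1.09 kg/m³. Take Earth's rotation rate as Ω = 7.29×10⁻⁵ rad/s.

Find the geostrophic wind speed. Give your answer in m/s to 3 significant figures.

7.31 m/s

Coriolis parameter at 62°N:
f = 2Ω sin φ = 2 × 7.29×10⁻⁵ × sin 62° = 1.29×10⁻⁴ s⁻¹
Pressure gradient: |∂P/∂n| = 600 Pa / 585000 m = 1.03×10⁻³ Pa/m
Geostrophic balance (pressure-gradient force = Coriolis force):
V_g = (1/(fρ)) |∂P/∂n| = 1.03×10⁻³ / (1.29×10⁻⁴ × 1.09) = 7.31 m/s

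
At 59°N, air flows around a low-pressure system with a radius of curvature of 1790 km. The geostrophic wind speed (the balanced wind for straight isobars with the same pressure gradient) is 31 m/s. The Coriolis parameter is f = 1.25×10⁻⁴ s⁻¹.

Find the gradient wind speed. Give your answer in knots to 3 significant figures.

Around a low, centrifugal force acts outward with Coriolis, so pressure-gradient force balances both:
(1/ρ)|∂P/∂n| = fV + V²/R  →  V² + fR·V − fR·V_g = 0
With fR = 1.25×10⁻⁴ × 1790×10³ m = 224 m/s:
V = [−fR + √((fR)² + 4 fR V_g)]/2 = [−224 + √(224² + 4×224×31)]/2 = 27.6 m/s
Subgeostrophic (V < V_g = 31 m/s), as expected around a low.
Converting: 27.6 m/s × 1.944 = 53.6 knots

53.6 knots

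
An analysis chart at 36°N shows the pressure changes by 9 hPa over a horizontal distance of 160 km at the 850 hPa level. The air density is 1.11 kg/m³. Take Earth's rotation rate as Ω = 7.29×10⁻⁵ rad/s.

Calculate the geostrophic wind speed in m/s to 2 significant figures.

59 m/s

Coriolis parameter at 36°N:
f = 2Ω sin φ = 2 × 7.29×10⁻⁵ × sin 36° = 8.57×10⁻⁵ s⁻¹
Pressure gradient: |∂P/∂n| = 900 Pa / 160000 m = 5.62×10⁻³ Pa/m
Geostrophic balance (pressure-gradient force = Coriolis force):
V_g = (1/(fρ)) |∂P/∂n| = 5.62×10⁻³ / (8.57×10⁻⁵ × 1.11) = 59.1 m/s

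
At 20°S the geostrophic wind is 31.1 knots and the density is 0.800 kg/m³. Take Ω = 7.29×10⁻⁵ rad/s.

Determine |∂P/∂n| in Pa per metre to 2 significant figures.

6.4×10⁻⁴ Pa/m

Coriolis parameter at 20°S:
f = 2Ω sin φ = 2 × 7.29×10⁻⁵ × sin 20° = 4.99×10⁻⁵ s⁻¹
Wind speed in SI: 31.1 knots = 16.0 m/s
Geostrophic balance rearranged: |∂P/∂n| = f ρ V_g
|∂P/∂n| = 4.99×10⁻⁵ × 0.800 × 16.0 = 6.38×10⁻⁴ Pa/m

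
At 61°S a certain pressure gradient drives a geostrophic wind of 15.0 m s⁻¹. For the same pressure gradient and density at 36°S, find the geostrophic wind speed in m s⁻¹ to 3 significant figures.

With the same pressure gradient and density, V_g ∝ 1/f ∝ 1/sin φ.
V₂ = V₁ · sin φ₁ / sin φ₂ = 15.0 × sin 61° / sin 36°
V₂ = 15.0 × 0.8746/0.5878 = 22.3 m s⁻¹

22.3 m s⁻¹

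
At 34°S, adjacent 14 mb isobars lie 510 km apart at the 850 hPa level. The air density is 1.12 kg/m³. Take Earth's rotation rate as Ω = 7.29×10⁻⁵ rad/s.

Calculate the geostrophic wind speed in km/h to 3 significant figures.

Coriolis parameter at 34°S:
f = 2Ω sin φ = 2 × 7.29×10⁻⁵ × sin 34° = 8.15×10⁻⁵ s⁻¹
Pressure gradient: |∂P/∂n| = 1400 Pa / 510000 m = 2.75×10⁻³ Pa/m
Geostrophic balance (pressure-gradient force = Coriolis force):
V_g = (1/(fρ)) |∂P/∂n| = 2.75×10⁻³ / (8.15×10⁻⁵ × 1.12) = 30.1 m/s
Converting: 30.1 m/s × 3.6 = 108 km/h

108 km/h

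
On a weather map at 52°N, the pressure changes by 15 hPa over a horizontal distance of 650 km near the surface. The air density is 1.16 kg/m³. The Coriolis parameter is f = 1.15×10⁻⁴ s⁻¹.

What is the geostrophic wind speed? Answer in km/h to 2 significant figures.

62 km/h

Pressure gradient: |∂P/∂n| = 1500 Pa / 650000 m = 2.31×10⁻³ Pa/m
Geostrophic balance (pressure-gradient force = Coriolis force):
V_g = (1/(fρ)) |∂P/∂n| = 2.31×10⁻³ / (1.15×10⁻⁴ × 1.16) = 17.3 m/s
Converting: 17.3 m/s × 3.6 = 62 km/h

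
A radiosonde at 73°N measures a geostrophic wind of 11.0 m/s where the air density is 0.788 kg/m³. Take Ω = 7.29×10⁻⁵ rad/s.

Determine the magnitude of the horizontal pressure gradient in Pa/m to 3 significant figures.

1.21×10⁻³ Pa/m

Coriolis parameter at 73°N:
f = 2Ω sin φ = 2 × 7.29×10⁻⁵ × sin 73° = 1.39×10⁻⁴ s⁻¹
Geostrophic balance rearranged: |∂P/∂n| = f ρ V_g
|∂P/∂n| = 1.39×10⁻⁴ × 0.788 × 11.0 = 1.21×10⁻³ Pa/m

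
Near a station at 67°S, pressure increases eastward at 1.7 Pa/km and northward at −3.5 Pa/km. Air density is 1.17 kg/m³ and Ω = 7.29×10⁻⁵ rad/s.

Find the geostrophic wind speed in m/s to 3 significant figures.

Coriolis parameter at 67°S:
f = 2Ω sin φ = 2 × 7.29×10⁻⁵ × sin 67° = 1.34×10⁻⁴ s⁻¹
In the Southern Hemisphere f is negative: f = −1.34×10⁻⁴ s⁻¹.
Component geostrophic relations (x east, y north):
u_g = −(1/(fρ)) ∂P/∂y,  v_g = (1/(fρ)) ∂P/∂x
u_g = −(−3.5×10⁻³)/(−1.34×10⁻⁴ × 1.17) = −22.3 m/s;  v_g = (1.7×10⁻³)/(−1.34×10⁻⁴ × 1.17) = −10.8 m/s
|V_g| = √(u_g² + v_g²) = 24.8 m/s

24.8 m/s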